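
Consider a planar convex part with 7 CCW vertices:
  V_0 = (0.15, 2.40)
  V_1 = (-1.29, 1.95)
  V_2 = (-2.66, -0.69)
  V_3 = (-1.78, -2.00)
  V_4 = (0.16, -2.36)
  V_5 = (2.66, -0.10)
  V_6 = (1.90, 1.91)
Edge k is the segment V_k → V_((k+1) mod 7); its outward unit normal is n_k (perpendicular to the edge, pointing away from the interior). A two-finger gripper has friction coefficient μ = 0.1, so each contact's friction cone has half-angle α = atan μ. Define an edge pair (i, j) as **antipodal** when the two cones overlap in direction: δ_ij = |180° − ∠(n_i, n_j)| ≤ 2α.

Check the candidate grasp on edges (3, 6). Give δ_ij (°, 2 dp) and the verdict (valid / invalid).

δ = 5.13°, valid

α = atan 0.1 = 5.71°;  2α = 11.42°
edge 3: e_3 = (+1.94, -0.36);  n_3 = (-0.1825, -0.9832)
edge 6: e_6 = (-1.75, +0.49);  n_6 = (+0.2696, +0.9630)
∠(n_3, n_6) = 174.87°
δ = |180° − 174.87°| = 5.13°
5.13° ≤ 2α = 11.42°  →  valid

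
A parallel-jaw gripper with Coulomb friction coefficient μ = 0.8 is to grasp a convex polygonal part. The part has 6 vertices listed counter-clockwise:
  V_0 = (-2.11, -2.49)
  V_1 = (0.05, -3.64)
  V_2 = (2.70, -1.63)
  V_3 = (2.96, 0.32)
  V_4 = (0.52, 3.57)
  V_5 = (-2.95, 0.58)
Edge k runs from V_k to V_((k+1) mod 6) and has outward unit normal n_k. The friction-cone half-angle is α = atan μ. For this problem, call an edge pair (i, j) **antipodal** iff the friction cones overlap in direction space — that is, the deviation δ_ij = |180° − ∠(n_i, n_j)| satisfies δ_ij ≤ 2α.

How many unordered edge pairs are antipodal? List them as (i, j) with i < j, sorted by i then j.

count = 8; pairs: (0,2), (0,3), (0,4), (1,4), (1,5), (2,4), (2,5), (3,5)

α = atan 0.8 = 38.66°;  2α = 77.32°
n_0 = (-0.4700, -0.8827)
n_1 = (+0.6043, -0.7967)
n_2 = (+0.9912, -0.1322)
n_3 = (+0.7997, +0.6004)
n_4 = (-0.6528, +0.7576)
n_5 = (-0.9645, -0.2639)
  (0,1): δ = 114.79°  ·
  (0,2): δ = 69.56°  ✓
  (0,3): δ = 25.07°  ✓
  (0,4): δ = 68.78°  ✓
  (0,5): δ = 133.33°  ·
  (1,2): δ = 134.77°  ·
  (1,3): δ = 90.28°  ·
  (1,4): δ = 3.57°  ✓
  (1,5): δ = 68.12°  ✓
  (2,3): δ = 135.51°  ·
  (2,4): δ = 41.65°  ✓
  (2,5): δ = 22.90°  ✓
  (3,4): δ = 86.15°  ·
  (3,5): δ = 21.60°  ✓
  (4,5): δ = 115.45°  ·
antipodal pairs: 8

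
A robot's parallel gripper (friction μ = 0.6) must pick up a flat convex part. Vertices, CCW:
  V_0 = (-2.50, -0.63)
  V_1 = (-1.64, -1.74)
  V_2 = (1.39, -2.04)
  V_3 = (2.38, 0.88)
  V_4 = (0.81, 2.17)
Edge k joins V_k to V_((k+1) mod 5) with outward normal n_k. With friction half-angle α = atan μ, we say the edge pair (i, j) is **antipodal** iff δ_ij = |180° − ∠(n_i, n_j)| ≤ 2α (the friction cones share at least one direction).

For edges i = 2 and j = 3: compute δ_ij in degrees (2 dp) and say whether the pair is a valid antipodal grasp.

α = atan 0.6 = 30.96°;  2α = 61.93°
edge 2: e_2 = (+0.99, +2.92);  n_2 = (+0.9470, -0.3211)
edge 3: e_3 = (-1.57, +1.29);  n_3 = (+0.6348, +0.7726)
∠(n_2, n_3) = 69.32°
δ = |180° − 69.32°| = 110.68°
110.68° > 2α = 61.93°  →  invalid

δ = 110.68°, invalid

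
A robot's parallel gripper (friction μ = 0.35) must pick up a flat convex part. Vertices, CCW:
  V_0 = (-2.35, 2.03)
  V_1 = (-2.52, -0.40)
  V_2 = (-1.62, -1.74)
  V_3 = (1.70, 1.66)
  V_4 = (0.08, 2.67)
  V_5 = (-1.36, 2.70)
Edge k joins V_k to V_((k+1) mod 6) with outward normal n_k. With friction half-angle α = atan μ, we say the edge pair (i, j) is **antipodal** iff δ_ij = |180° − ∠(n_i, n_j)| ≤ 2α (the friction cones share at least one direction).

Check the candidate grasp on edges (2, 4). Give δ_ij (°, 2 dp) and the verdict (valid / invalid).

α = atan 0.35 = 19.29°;  2α = 38.58°
edge 2: e_2 = (+3.32, +3.40);  n_2 = (+0.7155, -0.6986)
edge 4: e_4 = (-1.44, +0.03);  n_4 = (+0.0208, +0.9998)
∠(n_2, n_4) = 133.12°
δ = |180° − 133.12°| = 46.88°
46.88° > 2α = 38.58°  →  invalid

δ = 46.88°, invalid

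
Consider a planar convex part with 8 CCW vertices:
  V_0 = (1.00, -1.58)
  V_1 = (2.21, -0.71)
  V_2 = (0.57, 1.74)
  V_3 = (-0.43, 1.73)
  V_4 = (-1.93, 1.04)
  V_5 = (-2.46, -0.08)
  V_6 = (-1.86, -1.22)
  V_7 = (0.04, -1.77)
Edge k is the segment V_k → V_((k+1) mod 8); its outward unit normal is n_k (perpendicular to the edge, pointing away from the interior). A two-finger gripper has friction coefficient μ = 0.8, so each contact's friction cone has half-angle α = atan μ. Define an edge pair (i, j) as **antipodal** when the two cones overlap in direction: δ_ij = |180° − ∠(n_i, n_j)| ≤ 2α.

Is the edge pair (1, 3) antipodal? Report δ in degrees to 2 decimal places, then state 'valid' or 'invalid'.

α = atan 0.8 = 38.66°;  2α = 77.32°
edge 1: e_1 = (-1.64, +2.45);  n_1 = (+0.8310, +0.5563)
edge 3: e_3 = (-1.50, -0.69);  n_3 = (-0.4179, +0.9085)
∠(n_1, n_3) = 80.90°
δ = |180° − 80.90°| = 99.10°
99.10° > 2α = 77.32°  →  invalid

δ = 99.10°, invalid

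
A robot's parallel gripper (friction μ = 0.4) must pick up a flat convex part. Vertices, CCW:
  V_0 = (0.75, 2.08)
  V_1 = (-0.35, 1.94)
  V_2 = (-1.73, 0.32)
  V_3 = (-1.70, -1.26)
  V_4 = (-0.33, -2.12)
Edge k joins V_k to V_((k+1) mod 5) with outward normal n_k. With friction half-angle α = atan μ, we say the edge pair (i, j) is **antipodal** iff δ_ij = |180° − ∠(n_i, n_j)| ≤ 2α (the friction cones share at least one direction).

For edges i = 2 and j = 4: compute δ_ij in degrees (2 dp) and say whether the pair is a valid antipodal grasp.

α = atan 0.4 = 21.80°;  2α = 43.60°
edge 2: e_2 = (+0.03, -1.58);  n_2 = (-0.9998, -0.0190)
edge 4: e_4 = (+1.08, +4.20);  n_4 = (+0.9685, -0.2490)
∠(n_2, n_4) = 164.49°
δ = |180° − 164.49°| = 15.51°
15.51° ≤ 2α = 43.60°  →  valid

δ = 15.51°, valid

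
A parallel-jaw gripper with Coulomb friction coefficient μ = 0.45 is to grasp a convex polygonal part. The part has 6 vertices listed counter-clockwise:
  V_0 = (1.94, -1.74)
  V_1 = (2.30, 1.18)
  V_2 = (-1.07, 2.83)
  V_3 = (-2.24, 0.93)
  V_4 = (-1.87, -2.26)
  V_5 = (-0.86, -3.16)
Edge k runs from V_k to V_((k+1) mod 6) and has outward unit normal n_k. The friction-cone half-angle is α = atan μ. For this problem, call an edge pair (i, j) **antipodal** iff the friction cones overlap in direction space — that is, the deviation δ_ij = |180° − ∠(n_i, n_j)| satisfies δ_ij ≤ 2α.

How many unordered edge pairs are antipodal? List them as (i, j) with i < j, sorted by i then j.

α = atan 0.45 = 24.23°;  2α = 48.46°
n_0 = (+0.9925, -0.1224)
n_1 = (+0.4397, +0.8981)
n_2 = (-0.8515, +0.5243)
n_3 = (-0.9933, -0.1152)
n_4 = (-0.6653, -0.7466)
n_5 = (+0.4523, -0.8919)
  (0,1): δ = 109.06°  ·
  (0,2): δ = 24.60°  ✓
  (0,3): δ = 13.64°  ✓
  (0,4): δ = 55.32°  ·
  (0,5): δ = 123.92°  ·
  (1,2): δ = 95.54°  ·
  (1,3): δ = 57.30°  ·
  (1,4): δ = 15.62°  ✓
  (1,5): δ = 52.98°  ·
  (2,3): δ = 141.76°  ·
  (2,4): δ = 100.08°  ·
  (2,5): δ = 31.48°  ✓
  (3,4): δ = 138.32°  ·
  (3,5): δ = 69.72°  ·
  (4,5): δ = 111.40°  ·
antipodal pairs: 4

count = 4; pairs: (0,2), (0,3), (1,4), (2,5)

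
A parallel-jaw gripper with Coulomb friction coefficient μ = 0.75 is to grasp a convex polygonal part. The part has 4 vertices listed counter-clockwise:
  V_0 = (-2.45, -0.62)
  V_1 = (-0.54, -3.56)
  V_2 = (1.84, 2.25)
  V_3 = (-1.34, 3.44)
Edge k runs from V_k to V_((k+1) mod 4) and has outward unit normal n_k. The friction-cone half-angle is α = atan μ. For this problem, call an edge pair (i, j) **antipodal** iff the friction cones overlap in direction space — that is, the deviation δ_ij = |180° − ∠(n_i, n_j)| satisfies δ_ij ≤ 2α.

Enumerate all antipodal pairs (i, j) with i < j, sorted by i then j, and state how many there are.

α = atan 0.75 = 36.87°;  2α = 73.74°
n_0 = (-0.8386, -0.5448)
n_1 = (+0.9254, -0.3791)
n_2 = (+0.3505, +0.9366)
n_3 = (-0.9646, +0.2637)
  (0,1): δ = 55.29°  ✓
  (0,2): δ = 36.47°  ✓
  (0,3): δ = 131.70°  ·
  (1,2): δ = 88.24°  ·
  (1,3): δ = 6.98°  ✓
  (2,3): δ = 84.77°  ·
antipodal pairs: 3

count = 3; pairs: (0,1), (0,2), (1,3)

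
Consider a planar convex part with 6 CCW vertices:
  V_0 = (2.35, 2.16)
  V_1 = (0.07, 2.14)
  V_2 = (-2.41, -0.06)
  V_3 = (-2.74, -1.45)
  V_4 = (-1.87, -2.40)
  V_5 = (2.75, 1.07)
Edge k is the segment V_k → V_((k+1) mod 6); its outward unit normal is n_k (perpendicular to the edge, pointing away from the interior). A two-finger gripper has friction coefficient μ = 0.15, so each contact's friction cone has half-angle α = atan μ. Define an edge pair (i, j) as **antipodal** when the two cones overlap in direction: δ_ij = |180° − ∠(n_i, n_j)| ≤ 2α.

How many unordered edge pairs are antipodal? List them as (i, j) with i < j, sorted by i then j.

count = 1; pairs: (1,4)

α = atan 0.15 = 8.53°;  2α = 17.06°
n_0 = (-0.0088, +1.0000)
n_1 = (-0.6636, +0.7481)
n_2 = (-0.9730, +0.2310)
n_3 = (-0.7375, -0.6754)
n_4 = (+0.6006, -0.7996)
n_5 = (+0.9388, +0.3445)
  (0,1): δ = 138.93°  ·
  (0,2): δ = 103.86°  ·
  (0,3): δ = 48.02°  ·
  (0,4): δ = 36.41°  ·
  (0,5): δ = 109.65°  ·
  (1,2): δ = 144.93°  ·
  (1,3): δ = 89.09°  ·
  (1,4): δ = 4.67°  ✓
  (1,5): δ = 68.58°  ·
  (2,3): δ = 124.16°  ·
  (2,4): δ = 39.74°  ·
  (2,5): δ = 33.51°  ·
  (3,4): δ = 95.57°  ·
  (3,5): δ = 22.33°  ·
  (4,5): δ = 106.76°  ·
antipodal pairs: 1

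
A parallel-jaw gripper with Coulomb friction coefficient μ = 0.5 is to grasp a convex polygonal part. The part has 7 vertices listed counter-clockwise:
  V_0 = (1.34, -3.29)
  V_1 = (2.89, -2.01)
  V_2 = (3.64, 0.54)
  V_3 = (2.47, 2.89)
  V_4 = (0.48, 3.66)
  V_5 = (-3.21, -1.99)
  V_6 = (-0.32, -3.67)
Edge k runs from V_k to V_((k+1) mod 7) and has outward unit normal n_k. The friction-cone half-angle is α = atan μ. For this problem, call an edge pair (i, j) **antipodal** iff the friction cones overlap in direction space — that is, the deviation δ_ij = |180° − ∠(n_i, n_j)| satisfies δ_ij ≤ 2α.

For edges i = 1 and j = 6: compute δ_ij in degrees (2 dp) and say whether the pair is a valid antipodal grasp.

α = atan 0.5 = 26.57°;  2α = 53.13°
edge 1: e_1 = (+0.75, +2.55);  n_1 = (+0.9594, -0.2822)
edge 6: e_6 = (+1.66, +0.38);  n_6 = (+0.2231, -0.9748)
∠(n_1, n_6) = 60.72°
δ = |180° − 60.72°| = 119.28°
119.28° > 2α = 53.13°  →  invalid

δ = 119.28°, invalid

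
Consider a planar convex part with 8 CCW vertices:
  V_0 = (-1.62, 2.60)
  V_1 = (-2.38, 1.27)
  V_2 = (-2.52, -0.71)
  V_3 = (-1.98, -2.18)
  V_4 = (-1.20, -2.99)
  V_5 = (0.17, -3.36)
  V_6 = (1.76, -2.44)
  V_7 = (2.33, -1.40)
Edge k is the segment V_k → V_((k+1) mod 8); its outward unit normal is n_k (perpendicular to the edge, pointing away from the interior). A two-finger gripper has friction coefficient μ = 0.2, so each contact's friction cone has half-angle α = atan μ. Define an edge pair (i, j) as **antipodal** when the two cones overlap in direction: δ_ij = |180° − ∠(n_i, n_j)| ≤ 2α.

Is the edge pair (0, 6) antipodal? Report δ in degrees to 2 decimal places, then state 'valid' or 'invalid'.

α = atan 0.2 = 11.31°;  2α = 22.62°
edge 0: e_0 = (-0.76, -1.33);  n_0 = (-0.8682, +0.4961)
edge 6: e_6 = (+0.57, +1.04);  n_6 = (+0.8769, -0.4806)
∠(n_0, n_6) = 178.98°
δ = |180° − 178.98°| = 1.02°
1.02° ≤ 2α = 22.62°  →  valid

δ = 1.02°, valid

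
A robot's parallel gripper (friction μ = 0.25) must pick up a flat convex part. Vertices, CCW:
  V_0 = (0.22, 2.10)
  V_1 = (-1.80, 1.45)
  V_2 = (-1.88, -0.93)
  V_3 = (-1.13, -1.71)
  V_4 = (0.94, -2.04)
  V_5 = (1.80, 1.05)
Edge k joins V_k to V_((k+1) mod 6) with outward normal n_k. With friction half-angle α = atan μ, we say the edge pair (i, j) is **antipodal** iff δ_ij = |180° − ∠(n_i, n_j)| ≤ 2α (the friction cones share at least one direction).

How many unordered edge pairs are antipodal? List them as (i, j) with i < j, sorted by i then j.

count = 4; pairs: (0,3), (1,4), (2,5), (3,5)

α = atan 0.25 = 14.04°;  2α = 28.07°
n_0 = (-0.3063, +0.9519)
n_1 = (-0.9994, +0.0336)
n_2 = (-0.7208, -0.6931)
n_3 = (-0.1574, -0.9875)
n_4 = (+0.9634, -0.2681)
n_5 = (+0.5535, +0.8329)
  (0,1): δ = 109.76°  ·
  (0,2): δ = 63.96°  ·
  (0,3): δ = 26.90°  ✓
  (0,4): δ = 56.61°  ·
  (0,5): δ = 128.56°  ·
  (1,2): δ = 134.20°  ·
  (1,3): δ = 97.13°  ·
  (1,4): δ = 13.63°  ✓
  (1,5): δ = 58.32°  ·
  (2,3): δ = 142.93°  ·
  (2,4): δ = 59.43°  ·
  (2,5): δ = 12.52°  ✓
  (3,4): δ = 96.49°  ·
  (3,5): δ = 24.55°  ✓
  (4,5): δ = 108.05°  ·
antipodal pairs: 4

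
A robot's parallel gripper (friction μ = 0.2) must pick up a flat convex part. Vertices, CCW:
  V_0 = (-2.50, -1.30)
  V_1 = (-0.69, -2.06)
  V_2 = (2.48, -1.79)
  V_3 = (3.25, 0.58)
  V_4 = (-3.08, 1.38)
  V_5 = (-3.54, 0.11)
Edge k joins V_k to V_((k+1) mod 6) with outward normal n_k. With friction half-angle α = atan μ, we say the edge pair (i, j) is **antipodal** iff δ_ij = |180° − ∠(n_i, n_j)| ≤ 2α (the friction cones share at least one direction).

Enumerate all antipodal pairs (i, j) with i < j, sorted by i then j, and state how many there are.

count = 3; pairs: (0,3), (1,3), (2,4)

α = atan 0.2 = 11.31°;  2α = 22.62°
n_0 = (-0.3871, -0.9220)
n_1 = (+0.0849, -0.9964)
n_2 = (+0.9511, -0.3090)
n_3 = (+0.1254, +0.9921)
n_4 = (-0.9402, +0.3406)
n_5 = (-0.8048, -0.5936)
  (0,1): δ = 152.35°  ·
  (0,2): δ = 85.22°  ·
  (0,3): δ = 15.57°  ✓
  (0,4): δ = 92.87°  ·
  (0,5): δ = 149.19°  ·
  (1,2): δ = 112.87°  ·
  (1,3): δ = 12.07°  ✓
  (1,4): δ = 65.22°  ·
  (1,5): δ = 121.54°  ·
  (2,3): δ = 79.20°  ·
  (2,4): δ = 1.91°  ✓
  (2,5): δ = 54.41°  ·
  (3,4): δ = 102.71°  ·
  (3,5): δ = 46.38°  ·
  (4,5): δ = 123.68°  ·
antipodal pairs: 3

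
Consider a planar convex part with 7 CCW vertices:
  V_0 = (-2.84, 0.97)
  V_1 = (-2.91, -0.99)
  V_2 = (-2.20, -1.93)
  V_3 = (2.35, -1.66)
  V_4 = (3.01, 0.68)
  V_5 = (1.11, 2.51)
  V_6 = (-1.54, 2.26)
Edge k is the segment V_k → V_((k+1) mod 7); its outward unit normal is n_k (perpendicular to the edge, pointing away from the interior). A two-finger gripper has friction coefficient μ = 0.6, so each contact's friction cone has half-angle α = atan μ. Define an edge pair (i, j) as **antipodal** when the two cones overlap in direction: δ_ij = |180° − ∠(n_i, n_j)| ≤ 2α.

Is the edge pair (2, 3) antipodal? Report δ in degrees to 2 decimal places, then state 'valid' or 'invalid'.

α = atan 0.6 = 30.96°;  2α = 61.93°
edge 2: e_2 = (+4.55, +0.27);  n_2 = (+0.0592, -0.9982)
edge 3: e_3 = (+0.66, +2.34);  n_3 = (+0.9624, -0.2715)
∠(n_2, n_3) = 70.85°
δ = |180° − 70.85°| = 109.15°
109.15° > 2α = 61.93°  →  invalid

δ = 109.15°, invalid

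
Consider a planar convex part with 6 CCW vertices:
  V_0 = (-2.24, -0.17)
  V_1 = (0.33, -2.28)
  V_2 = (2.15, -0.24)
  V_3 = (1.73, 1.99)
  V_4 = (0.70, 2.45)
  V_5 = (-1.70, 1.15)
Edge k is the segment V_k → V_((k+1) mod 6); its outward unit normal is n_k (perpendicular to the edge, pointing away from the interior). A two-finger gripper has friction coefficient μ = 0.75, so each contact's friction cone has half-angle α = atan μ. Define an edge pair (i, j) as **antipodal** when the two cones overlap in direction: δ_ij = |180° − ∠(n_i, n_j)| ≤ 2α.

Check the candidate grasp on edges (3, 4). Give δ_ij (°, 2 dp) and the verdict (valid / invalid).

δ = 127.49°, invalid

α = atan 0.75 = 36.87°;  2α = 73.74°
edge 3: e_3 = (-1.03, +0.46);  n_3 = (+0.4078, +0.9131)
edge 4: e_4 = (-2.40, -1.30);  n_4 = (-0.4763, +0.8793)
∠(n_3, n_4) = 52.51°
δ = |180° − 52.51°| = 127.49°
127.49° > 2α = 73.74°  →  invalid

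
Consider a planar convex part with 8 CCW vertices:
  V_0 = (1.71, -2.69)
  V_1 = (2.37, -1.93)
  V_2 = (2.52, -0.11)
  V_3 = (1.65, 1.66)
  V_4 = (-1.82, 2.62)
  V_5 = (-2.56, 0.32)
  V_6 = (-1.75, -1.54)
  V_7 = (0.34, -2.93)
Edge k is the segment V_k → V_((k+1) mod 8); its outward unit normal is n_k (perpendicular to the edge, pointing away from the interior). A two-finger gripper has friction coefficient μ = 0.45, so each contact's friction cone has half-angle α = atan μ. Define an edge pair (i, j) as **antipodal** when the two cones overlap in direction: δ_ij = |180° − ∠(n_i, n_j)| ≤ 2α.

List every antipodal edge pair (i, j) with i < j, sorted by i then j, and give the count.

α = atan 0.45 = 24.23°;  2α = 48.46°
n_0 = (+0.7550, -0.6557)
n_1 = (+0.9966, -0.0821)
n_2 = (+0.8974, +0.4411)
n_3 = (+0.2666, +0.9638)
n_4 = (-0.9519, +0.3063)
n_5 = (-0.9168, -0.3993)
n_6 = (-0.5538, -0.8327)
n_7 = (+0.1726, -0.9850)
  (0,1): δ = 143.74°  ·
  (0,2): δ = 112.85°  ·
  (0,3): δ = 64.49°  ·
  (0,4): δ = 23.14°  ✓
  (0,5): δ = 64.50°  ·
  (0,6): δ = 97.34°  ·
  (0,7): δ = 140.91°  ·
  (1,2): δ = 149.11°  ·
  (1,3): δ = 100.75°  ·
  (1,4): δ = 13.12°  ✓
  (1,5): δ = 28.24°  ✓
  (1,6): δ = 61.08°  ·
  (1,7): δ = 104.65°  ·
  (2,3): δ = 131.64°  ·
  (2,4): δ = 44.01°  ✓
  (2,5): δ = 2.64°  ✓
  (2,6): δ = 30.20°  ✓
  (2,7): δ = 73.76°  ·
  (3,4): δ = 92.37°  ·
  (3,5): δ = 51.00°  ·
  (3,6): δ = 18.16°  ✓
  (3,7): δ = 25.40°  ✓
  (4,5): δ = 138.63°  ·
  (4,6): δ = 105.79°  ·
  (4,7): δ = 62.23°  ·
  (5,6): δ = 147.16°  ·
  (5,7): δ = 103.60°  ·
  (6,7): δ = 136.44°  ·
antipodal pairs: 8

count = 8; pairs: (0,4), (1,4), (1,5), (2,4), (2,5), (2,6), (3,6), (3,7)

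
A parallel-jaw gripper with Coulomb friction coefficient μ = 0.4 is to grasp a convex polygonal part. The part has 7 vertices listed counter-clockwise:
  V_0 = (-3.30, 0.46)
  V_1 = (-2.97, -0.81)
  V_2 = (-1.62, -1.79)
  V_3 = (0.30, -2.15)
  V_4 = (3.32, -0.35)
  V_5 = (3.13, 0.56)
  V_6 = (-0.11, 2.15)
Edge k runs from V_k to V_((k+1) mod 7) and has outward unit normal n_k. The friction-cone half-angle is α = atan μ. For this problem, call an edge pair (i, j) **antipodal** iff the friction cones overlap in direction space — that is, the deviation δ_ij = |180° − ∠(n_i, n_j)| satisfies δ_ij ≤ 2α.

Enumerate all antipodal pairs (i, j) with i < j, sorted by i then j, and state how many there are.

count = 6; pairs: (0,4), (1,4), (1,5), (2,5), (2,6), (3,6)

α = atan 0.4 = 21.80°;  2α = 43.60°
n_0 = (-0.9679, -0.2515)
n_1 = (-0.5875, -0.8093)
n_2 = (-0.1843, -0.9829)
n_3 = (+0.5120, -0.8590)
n_4 = (+0.9789, +0.2044)
n_5 = (+0.4406, +0.8977)
n_6 = (-0.4681, +0.8837)
  (0,1): δ = 140.54°  ·
  (0,2): δ = 115.19°  ·
  (0,3): δ = 73.77°  ·
  (0,4): δ = 2.77°  ✓
  (0,5): δ = 49.30°  ·
  (0,6): δ = 103.35°  ·
  (1,2): δ = 154.64°  ·
  (1,3): δ = 113.23°  ·
  (1,4): δ = 42.23°  ✓
  (1,5): δ = 9.84°  ✓
  (1,6): δ = 63.89°  ·
  (2,3): δ = 138.58°  ·
  (2,4): δ = 67.59°  ·
  (2,5): δ = 15.52°  ✓
  (2,6): δ = 38.53°  ✓
  (3,4): δ = 109.00°  ·
  (3,5): δ = 56.94°  ·
  (3,6): δ = 2.88°  ✓
  (4,5): δ = 127.93°  ·
  (4,6): δ = 73.88°  ·
  (5,6): δ = 125.95°  ·
antipodal pairs: 6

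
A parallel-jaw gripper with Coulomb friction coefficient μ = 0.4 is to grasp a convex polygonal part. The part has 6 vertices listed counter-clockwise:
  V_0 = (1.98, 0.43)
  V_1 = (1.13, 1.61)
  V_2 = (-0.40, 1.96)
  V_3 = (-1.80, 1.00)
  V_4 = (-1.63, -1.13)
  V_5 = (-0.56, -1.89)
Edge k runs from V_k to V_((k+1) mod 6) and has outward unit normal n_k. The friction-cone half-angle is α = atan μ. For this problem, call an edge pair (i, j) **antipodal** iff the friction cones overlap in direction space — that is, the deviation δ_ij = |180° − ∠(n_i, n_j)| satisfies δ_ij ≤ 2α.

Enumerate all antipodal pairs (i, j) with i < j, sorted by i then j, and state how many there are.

α = atan 0.4 = 21.80°;  2α = 43.60°
n_0 = (+0.8114, +0.5845)
n_1 = (+0.2230, +0.9748)
n_2 = (-0.5655, +0.8247)
n_3 = (-0.9968, -0.0796)
n_4 = (-0.5791, -0.8153)
n_5 = (+0.6744, -0.7384)
  (0,1): δ = 138.65°  ·
  (0,2): δ = 91.33°  ·
  (0,3): δ = 31.20°  ✓
  (0,4): δ = 18.85°  ✓
  (0,5): δ = 96.64°  ·
  (1,2): δ = 132.68°  ·
  (1,3): δ = 72.55°  ·
  (1,4): δ = 22.50°  ✓
  (1,5): δ = 55.29°  ·
  (2,3): δ = 119.88°  ·
  (2,4): δ = 69.82°  ·
  (2,5): δ = 7.97°  ✓
  (3,4): δ = 129.95°  ·
  (3,5): δ = 52.16°  ·
  (4,5): δ = 102.21°  ·
antipodal pairs: 4

count = 4; pairs: (0,3), (0,4), (1,4), (2,5)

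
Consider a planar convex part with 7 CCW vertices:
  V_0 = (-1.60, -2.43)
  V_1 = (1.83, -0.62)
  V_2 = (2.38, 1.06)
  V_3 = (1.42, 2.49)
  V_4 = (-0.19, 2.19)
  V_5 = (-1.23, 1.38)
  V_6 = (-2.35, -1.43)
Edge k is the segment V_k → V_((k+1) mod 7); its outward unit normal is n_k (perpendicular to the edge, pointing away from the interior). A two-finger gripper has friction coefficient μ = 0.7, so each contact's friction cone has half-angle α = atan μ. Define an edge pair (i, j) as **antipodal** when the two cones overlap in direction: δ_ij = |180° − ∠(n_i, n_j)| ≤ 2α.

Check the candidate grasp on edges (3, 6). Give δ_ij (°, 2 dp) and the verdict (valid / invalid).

δ = 63.69°, valid

α = atan 0.7 = 34.99°;  2α = 69.98°
edge 3: e_3 = (-1.61, -0.30);  n_3 = (-0.1832, +0.9831)
edge 6: e_6 = (+0.75, -1.00);  n_6 = (-0.8000, -0.6000)
∠(n_3, n_6) = 116.31°
δ = |180° − 116.31°| = 63.69°
63.69° ≤ 2α = 69.98°  →  valid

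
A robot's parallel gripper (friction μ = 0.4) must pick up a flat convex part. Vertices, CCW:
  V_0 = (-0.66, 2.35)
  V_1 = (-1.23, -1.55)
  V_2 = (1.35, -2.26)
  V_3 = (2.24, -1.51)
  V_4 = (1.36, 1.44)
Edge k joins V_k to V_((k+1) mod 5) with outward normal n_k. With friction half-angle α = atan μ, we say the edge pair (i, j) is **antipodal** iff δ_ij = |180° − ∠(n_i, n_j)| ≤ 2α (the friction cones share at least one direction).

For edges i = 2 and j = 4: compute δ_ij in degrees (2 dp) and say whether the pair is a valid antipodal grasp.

δ = 64.37°, invalid

α = atan 0.4 = 21.80°;  2α = 43.60°
edge 2: e_2 = (+0.89, +0.75);  n_2 = (+0.6444, -0.7647)
edge 4: e_4 = (-2.02, +0.91);  n_4 = (+0.4107, +0.9118)
∠(n_2, n_4) = 115.63°
δ = |180° − 115.63°| = 64.37°
64.37° > 2α = 43.60°  →  invalid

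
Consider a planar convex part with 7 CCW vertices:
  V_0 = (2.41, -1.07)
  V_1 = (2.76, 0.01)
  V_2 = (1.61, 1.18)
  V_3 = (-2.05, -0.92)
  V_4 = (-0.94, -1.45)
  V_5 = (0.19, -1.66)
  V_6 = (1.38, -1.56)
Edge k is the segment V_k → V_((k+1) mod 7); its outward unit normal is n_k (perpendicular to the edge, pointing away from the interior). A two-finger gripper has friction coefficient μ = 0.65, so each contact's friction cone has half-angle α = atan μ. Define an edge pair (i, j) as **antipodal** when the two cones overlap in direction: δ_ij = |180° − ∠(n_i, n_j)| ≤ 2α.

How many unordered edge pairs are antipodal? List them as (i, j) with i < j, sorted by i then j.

count = 8; pairs: (0,2), (1,3), (1,4), (1,5), (2,3), (2,4), (2,5), (2,6)

α = atan 0.65 = 33.02°;  2α = 66.05°
n_0 = (+0.9513, -0.3083)
n_1 = (+0.7132, +0.7010)
n_2 = (-0.4977, +0.8674)
n_3 = (-0.4309, -0.9024)
n_4 = (-0.1827, -0.9832)
n_5 = (+0.0837, -0.9965)
n_6 = (+0.4296, -0.9030)
  (0,1): δ = 117.54°  ·
  (0,2): δ = 42.20°  ✓
  (0,3): δ = 82.43°  ·
  (0,4): δ = 97.43°  ·
  (0,5): δ = 112.76°  ·
  (0,6): δ = 133.40°  ·
  (1,2): δ = 104.66°  ·
  (1,3): δ = 19.97°  ✓
  (1,4): δ = 34.97°  ✓
  (1,5): δ = 50.30°  ✓
  (1,6): δ = 70.94°  ·
  (2,3): δ = 55.37°  ✓
  (2,4): δ = 40.37°  ✓
  (2,5): δ = 25.04°  ✓
  (2,6): δ = 4.40°  ✓
  (3,4): δ = 165.00°  ·
  (3,5): δ = 149.67°  ·
  (3,6): δ = 129.03°  ·
  (4,5): δ = 164.67°  ·
  (4,6): δ = 144.03°  ·
  (5,6): δ = 159.36°  ·
antipodal pairs: 8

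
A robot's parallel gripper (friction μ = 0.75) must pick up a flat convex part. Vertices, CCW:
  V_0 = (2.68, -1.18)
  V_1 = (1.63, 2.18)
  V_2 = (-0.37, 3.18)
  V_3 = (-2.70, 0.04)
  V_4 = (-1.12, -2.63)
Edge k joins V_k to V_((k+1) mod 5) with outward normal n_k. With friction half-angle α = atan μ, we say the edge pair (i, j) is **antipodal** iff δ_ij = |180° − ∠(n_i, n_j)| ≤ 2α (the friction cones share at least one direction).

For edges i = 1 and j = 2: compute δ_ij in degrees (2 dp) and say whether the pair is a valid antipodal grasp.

δ = 100.01°, invalid

α = atan 0.75 = 36.87°;  2α = 73.74°
edge 1: e_1 = (-2.00, +1.00);  n_1 = (+0.4472, +0.8944)
edge 2: e_2 = (-2.33, -3.14);  n_2 = (-0.8031, +0.5959)
∠(n_1, n_2) = 79.99°
δ = |180° − 79.99°| = 100.01°
100.01° > 2α = 73.74°  →  invalid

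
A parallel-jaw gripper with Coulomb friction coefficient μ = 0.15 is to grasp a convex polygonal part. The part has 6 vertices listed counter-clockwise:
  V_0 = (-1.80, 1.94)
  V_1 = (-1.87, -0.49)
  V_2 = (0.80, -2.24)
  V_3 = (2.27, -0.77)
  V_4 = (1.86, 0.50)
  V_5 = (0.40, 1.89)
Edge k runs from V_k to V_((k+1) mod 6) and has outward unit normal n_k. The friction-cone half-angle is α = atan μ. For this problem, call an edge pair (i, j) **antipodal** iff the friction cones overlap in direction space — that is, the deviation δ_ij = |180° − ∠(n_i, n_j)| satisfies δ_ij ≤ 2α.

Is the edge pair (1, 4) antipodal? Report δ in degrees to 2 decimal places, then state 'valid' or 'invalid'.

δ = 10.35°, valid

α = atan 0.15 = 8.53°;  2α = 17.06°
edge 1: e_1 = (+2.67, -1.75);  n_1 = (-0.5482, -0.8364)
edge 4: e_4 = (-1.46, +1.39);  n_4 = (+0.6895, +0.7243)
∠(n_1, n_4) = 169.65°
δ = |180° − 169.65°| = 10.35°
10.35° ≤ 2α = 17.06°  →  valid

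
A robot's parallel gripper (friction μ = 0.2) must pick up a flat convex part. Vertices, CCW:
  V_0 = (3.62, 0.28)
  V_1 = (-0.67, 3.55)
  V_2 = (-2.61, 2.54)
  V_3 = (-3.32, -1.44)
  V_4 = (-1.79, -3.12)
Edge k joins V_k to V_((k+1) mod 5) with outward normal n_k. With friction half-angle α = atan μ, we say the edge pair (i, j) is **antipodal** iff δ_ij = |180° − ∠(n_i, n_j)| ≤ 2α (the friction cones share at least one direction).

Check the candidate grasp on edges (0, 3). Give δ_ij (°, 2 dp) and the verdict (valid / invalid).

α = atan 0.2 = 11.31°;  2α = 22.62°
edge 0: e_0 = (-4.29, +3.27);  n_0 = (+0.6062, +0.7953)
edge 3: e_3 = (+1.53, -1.68);  n_3 = (-0.7393, -0.6733)
∠(n_0, n_3) = 169.64°
δ = |180° − 169.64°| = 10.36°
10.36° ≤ 2α = 22.62°  →  valid

δ = 10.36°, valid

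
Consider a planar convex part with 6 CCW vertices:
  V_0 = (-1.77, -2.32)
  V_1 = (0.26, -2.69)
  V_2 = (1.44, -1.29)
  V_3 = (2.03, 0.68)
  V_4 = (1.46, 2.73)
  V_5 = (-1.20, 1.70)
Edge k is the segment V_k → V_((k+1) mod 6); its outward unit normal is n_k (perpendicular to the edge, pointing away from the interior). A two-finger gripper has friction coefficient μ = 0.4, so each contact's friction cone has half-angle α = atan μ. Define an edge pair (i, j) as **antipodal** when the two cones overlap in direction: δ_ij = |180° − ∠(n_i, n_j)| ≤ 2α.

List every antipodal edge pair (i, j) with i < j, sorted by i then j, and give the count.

α = atan 0.4 = 21.80°;  2α = 43.60°
n_0 = (-0.1793, -0.9838)
n_1 = (+0.7646, -0.6445)
n_2 = (+0.9580, -0.2869)
n_3 = (+0.9635, +0.2679)
n_4 = (-0.3611, +0.9325)
n_5 = (-0.9901, +0.1404)
  (0,1): δ = 119.80°  ·
  (0,2): δ = 96.34°  ·
  (0,3): δ = 64.13°  ·
  (0,4): δ = 31.50°  ✓
  (0,5): δ = 92.26°  ·
  (1,2): δ = 156.55°  ·
  (1,3): δ = 124.34°  ·
  (1,4): δ = 28.71°  ✓
  (1,5): δ = 32.06°  ✓
  (2,3): δ = 147.79°  ·
  (2,4): δ = 52.16°  ·
  (2,5): δ = 8.60°  ✓
  (3,4): δ = 84.37°  ·
  (3,5): δ = 23.61°  ✓
  (4,5): δ = 119.24°  ·
antipodal pairs: 5

count = 5; pairs: (0,4), (1,4), (1,5), (2,5), (3,5)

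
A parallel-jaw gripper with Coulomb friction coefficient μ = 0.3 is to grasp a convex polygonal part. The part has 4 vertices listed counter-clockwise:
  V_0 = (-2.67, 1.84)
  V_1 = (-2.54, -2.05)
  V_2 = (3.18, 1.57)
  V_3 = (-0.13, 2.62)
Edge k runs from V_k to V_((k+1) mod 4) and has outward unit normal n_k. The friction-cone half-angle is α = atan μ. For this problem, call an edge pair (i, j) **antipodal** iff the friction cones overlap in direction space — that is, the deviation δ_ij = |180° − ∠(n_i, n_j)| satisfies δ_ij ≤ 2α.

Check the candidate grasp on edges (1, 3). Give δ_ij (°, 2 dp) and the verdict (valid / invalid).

α = atan 0.3 = 16.70°;  2α = 33.40°
edge 1: e_1 = (+5.72, +3.62);  n_1 = (+0.5348, -0.8450)
edge 3: e_3 = (-2.54, -0.78);  n_3 = (-0.2936, +0.9559)
∠(n_1, n_3) = 164.74°
δ = |180° − 164.74°| = 15.26°
15.26° ≤ 2α = 33.40°  →  valid

δ = 15.26°, valid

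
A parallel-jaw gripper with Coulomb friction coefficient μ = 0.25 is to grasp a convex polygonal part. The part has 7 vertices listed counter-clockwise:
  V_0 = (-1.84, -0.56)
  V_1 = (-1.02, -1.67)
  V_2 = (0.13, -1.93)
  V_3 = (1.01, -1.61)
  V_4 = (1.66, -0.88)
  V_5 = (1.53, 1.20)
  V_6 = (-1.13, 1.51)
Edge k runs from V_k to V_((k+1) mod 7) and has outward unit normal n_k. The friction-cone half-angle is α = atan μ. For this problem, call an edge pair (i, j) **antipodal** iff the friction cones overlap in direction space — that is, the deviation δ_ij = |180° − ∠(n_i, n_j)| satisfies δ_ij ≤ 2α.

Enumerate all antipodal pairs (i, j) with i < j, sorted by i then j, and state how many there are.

count = 4; pairs: (1,5), (2,5), (3,6), (4,6)

α = atan 0.25 = 14.04°;  2α = 28.07°
n_0 = (-0.8043, -0.5942)
n_1 = (-0.2205, -0.9754)
n_2 = (+0.3417, -0.9398)
n_3 = (+0.7468, -0.6650)
n_4 = (+0.9981, +0.0624)
n_5 = (+0.1158, +0.9933)
n_6 = (-0.9459, +0.3244)
  (0,1): δ = 139.19°  ·
  (0,2): δ = 106.47°  ·
  (0,3): δ = 78.14°  ·
  (0,4): δ = 32.88°  ·
  (0,5): δ = 46.90°  ·
  (0,6): δ = 124.61°  ·
  (1,2): δ = 147.28°  ·
  (1,3): δ = 118.94°  ·
  (1,4): δ = 73.68°  ·
  (1,5): δ = 6.09°  ✓
  (1,6): δ = 83.81°  ·
  (2,3): δ = 151.67°  ·
  (2,4): δ = 106.41°  ·
  (2,5): δ = 26.63°  ✓
  (2,6): δ = 51.09°  ·
  (3,4): δ = 134.74°  ·
  (3,5): δ = 54.97°  ·
  (3,6): δ = 22.75°  ✓
  (4,5): δ = 100.22°  ·
  (4,6): δ = 22.51°  ✓
  (5,6): δ = 102.28°  ·
antipodal pairs: 4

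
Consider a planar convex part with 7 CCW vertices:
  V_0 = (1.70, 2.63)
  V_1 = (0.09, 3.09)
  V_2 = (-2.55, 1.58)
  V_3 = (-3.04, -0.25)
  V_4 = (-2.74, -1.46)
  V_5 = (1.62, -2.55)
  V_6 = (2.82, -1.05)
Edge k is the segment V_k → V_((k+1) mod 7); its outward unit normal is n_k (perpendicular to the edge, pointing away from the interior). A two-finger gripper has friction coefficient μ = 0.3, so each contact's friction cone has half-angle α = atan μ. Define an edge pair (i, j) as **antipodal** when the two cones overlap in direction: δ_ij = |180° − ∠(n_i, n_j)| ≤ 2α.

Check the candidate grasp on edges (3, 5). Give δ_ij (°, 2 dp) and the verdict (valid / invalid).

δ = 52.58°, invalid

α = atan 0.3 = 16.70°;  2α = 33.40°
edge 3: e_3 = (+0.30, -1.21);  n_3 = (-0.9706, -0.2406)
edge 5: e_5 = (+1.20, +1.50);  n_5 = (+0.7809, -0.6247)
∠(n_3, n_5) = 127.42°
δ = |180° − 127.42°| = 52.58°
52.58° > 2α = 33.40°  →  invalid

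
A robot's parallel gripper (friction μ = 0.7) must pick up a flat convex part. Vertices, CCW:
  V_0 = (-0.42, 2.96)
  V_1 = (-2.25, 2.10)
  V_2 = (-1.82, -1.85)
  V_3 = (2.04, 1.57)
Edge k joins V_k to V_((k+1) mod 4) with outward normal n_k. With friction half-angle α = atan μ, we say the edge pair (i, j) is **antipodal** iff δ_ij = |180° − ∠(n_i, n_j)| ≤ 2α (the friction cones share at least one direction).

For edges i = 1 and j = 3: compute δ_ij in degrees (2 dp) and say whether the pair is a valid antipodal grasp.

δ = 54.32°, valid

α = atan 0.7 = 34.99°;  2α = 69.98°
edge 1: e_1 = (+0.43, -3.95);  n_1 = (-0.9941, -0.1082)
edge 3: e_3 = (-2.46, +1.39);  n_3 = (+0.4919, +0.8706)
∠(n_1, n_3) = 125.68°
δ = |180° − 125.68°| = 54.32°
54.32° ≤ 2α = 69.98°  →  valid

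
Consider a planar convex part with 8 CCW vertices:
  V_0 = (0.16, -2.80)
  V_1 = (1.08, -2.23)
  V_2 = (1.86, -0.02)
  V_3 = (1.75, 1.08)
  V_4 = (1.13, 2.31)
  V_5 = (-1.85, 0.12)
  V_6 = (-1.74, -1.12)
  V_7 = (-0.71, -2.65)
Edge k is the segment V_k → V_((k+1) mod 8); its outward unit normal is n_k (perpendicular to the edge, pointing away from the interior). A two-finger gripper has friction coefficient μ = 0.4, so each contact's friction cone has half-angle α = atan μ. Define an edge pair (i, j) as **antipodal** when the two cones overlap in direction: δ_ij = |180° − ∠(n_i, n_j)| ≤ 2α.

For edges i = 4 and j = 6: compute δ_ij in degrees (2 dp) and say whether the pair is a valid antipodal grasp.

δ = 92.36°, invalid

α = atan 0.4 = 21.80°;  2α = 43.60°
edge 4: e_4 = (-2.98, -2.19);  n_4 = (-0.5922, +0.8058)
edge 6: e_6 = (+1.03, -1.53);  n_6 = (-0.8295, -0.5584)
∠(n_4, n_6) = 87.64°
δ = |180° − 87.64°| = 92.36°
92.36° > 2α = 43.60°  →  invalid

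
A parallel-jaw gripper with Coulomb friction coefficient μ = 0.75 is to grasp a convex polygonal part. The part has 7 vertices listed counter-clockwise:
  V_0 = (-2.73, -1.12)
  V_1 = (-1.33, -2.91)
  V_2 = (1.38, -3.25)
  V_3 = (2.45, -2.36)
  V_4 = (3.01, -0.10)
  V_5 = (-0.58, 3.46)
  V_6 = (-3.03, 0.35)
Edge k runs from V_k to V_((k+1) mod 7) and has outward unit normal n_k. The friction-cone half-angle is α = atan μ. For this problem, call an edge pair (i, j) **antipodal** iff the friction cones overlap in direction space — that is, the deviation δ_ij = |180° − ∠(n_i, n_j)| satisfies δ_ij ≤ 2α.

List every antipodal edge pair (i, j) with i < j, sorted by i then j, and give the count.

count = 9; pairs: (0,3), (0,4), (1,4), (1,5), (2,5), (2,6), (3,5), (3,6), (4,6)

α = atan 0.75 = 36.87°;  2α = 73.74°
n_0 = (-0.7877, -0.6161)
n_1 = (-0.1245, -0.9922)
n_2 = (+0.6395, -0.7688)
n_3 = (+0.9706, -0.2405)
n_4 = (+0.7041, +0.7101)
n_5 = (-0.7855, +0.6188)
n_6 = (-0.9798, -0.2000)
  (0,1): δ = 135.18°  ·
  (0,2): δ = 88.28°  ·
  (0,3): δ = 51.95°  ✓
  (0,4): δ = 7.21°  ✓
  (0,5): δ = 103.74°  ·
  (0,6): δ = 153.50°  ·
  (1,2): δ = 133.10°  ·
  (1,3): δ = 96.77°  ·
  (1,4): δ = 37.61°  ✓
  (1,5): δ = 58.92°  ✓
  (1,6): δ = 108.69°  ·
  (2,3): δ = 143.67°  ·
  (2,4): δ = 84.51°  ·
  (2,5): δ = 12.02°  ✓
  (2,6): δ = 61.78°  ✓
  (3,4): δ = 120.84°  ·
  (3,5): δ = 24.31°  ✓
  (3,6): δ = 25.45°  ✓
  (4,5): δ = 83.47°  ·
  (4,6): δ = 33.71°  ✓
  (5,6): δ = 130.23°  ·
antipodal pairs: 9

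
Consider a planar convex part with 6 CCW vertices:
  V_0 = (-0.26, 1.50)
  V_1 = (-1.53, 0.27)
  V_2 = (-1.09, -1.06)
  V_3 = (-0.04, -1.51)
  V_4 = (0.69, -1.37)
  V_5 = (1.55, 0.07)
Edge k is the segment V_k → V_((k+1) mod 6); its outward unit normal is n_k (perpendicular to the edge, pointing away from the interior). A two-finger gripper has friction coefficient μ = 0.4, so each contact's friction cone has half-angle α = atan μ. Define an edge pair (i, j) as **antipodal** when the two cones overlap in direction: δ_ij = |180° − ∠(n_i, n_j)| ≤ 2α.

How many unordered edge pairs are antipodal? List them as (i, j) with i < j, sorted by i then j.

count = 4; pairs: (0,3), (0,4), (1,5), (2,5)

α = atan 0.4 = 21.80°;  2α = 43.60°
n_0 = (-0.6957, +0.7183)
n_1 = (-0.9494, -0.3141)
n_2 = (-0.3939, -0.9191)
n_3 = (+0.1883, -0.9821)
n_4 = (+0.8585, -0.5127)
n_5 = (+0.6199, +0.7847)
  (0,1): δ = 115.78°  ·
  (0,2): δ = 67.28°  ·
  (0,3): δ = 33.23°  ✓
  (0,4): δ = 15.07°  ✓
  (0,5): δ = 97.61°  ·
  (1,2): δ = 131.50°  ·
  (1,3): δ = 97.45°  ·
  (1,4): δ = 49.15°  ·
  (1,5): δ = 33.38°  ✓
  (2,3): δ = 145.94°  ·
  (2,4): δ = 97.65°  ·
  (2,5): δ = 15.11°  ✓
  (3,4): δ = 131.70°  ·
  (3,5): δ = 49.17°  ·
  (4,5): δ = 97.46°  ·
antipodal pairs: 4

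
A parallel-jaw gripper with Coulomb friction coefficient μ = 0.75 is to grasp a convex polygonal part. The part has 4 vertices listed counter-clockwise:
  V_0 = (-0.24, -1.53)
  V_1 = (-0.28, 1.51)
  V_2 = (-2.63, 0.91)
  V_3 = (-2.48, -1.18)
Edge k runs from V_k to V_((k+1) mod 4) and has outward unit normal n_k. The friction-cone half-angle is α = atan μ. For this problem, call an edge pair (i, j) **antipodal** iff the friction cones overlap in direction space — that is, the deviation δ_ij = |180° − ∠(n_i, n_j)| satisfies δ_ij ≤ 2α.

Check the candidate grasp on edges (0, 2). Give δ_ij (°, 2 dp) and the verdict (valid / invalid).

α = atan 0.75 = 36.87°;  2α = 73.74°
edge 0: e_0 = (-0.04, +3.04);  n_0 = (+0.9999, +0.0132)
edge 2: e_2 = (+0.15, -2.09);  n_2 = (-0.9974, -0.0716)
∠(n_0, n_2) = 176.65°
δ = |180° − 176.65°| = 3.35°
3.35° ≤ 2α = 73.74°  →  valid

δ = 3.35°, valid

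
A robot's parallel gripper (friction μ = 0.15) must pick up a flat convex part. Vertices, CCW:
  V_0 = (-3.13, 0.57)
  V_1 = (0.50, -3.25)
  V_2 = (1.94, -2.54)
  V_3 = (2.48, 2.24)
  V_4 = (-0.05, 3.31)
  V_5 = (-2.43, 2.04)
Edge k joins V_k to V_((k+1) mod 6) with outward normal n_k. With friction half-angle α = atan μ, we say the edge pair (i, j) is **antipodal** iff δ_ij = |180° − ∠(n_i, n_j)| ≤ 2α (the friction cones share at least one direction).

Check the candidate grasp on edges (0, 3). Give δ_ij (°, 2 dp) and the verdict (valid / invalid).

δ = 23.54°, invalid

α = atan 0.15 = 8.53°;  2α = 17.06°
edge 0: e_0 = (+3.63, -3.82);  n_0 = (-0.7249, -0.6888)
edge 3: e_3 = (-2.53, +1.07);  n_3 = (+0.3895, +0.9210)
∠(n_0, n_3) = 156.46°
δ = |180° − 156.46°| = 23.54°
23.54° > 2α = 17.06°  →  invalid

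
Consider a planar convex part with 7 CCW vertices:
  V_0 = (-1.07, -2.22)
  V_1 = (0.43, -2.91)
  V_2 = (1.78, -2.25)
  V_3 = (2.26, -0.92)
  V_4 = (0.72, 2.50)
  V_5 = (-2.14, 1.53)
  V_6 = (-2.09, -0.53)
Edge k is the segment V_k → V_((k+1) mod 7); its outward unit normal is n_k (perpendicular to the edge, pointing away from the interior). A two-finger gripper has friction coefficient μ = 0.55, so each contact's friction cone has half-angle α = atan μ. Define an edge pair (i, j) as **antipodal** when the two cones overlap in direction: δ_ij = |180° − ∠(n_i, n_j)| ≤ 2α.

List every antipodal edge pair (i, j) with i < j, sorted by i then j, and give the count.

count = 8; pairs: (0,3), (0,4), (1,4), (2,4), (2,5), (2,6), (3,5), (3,6)

α = atan 0.55 = 28.81°;  2α = 57.62°
n_0 = (-0.4179, -0.9085)
n_1 = (+0.4392, -0.8984)
n_2 = (+0.9406, -0.3395)
n_3 = (+0.9118, +0.4106)
n_4 = (-0.3212, +0.9470)
n_5 = (-0.9997, -0.0243)
n_6 = (-0.8561, -0.5167)
  (0,1): δ = 129.24°  ·
  (0,2): δ = 85.14°  ·
  (0,3): δ = 41.06°  ✓
  (0,4): δ = 43.44°  ✓
  (0,5): δ = 116.09°  ·
  (0,6): δ = 145.82°  ·
  (1,2): δ = 135.90°  ·
  (1,3): δ = 91.81°  ·
  (1,4): δ = 7.32°  ✓
  (1,5): δ = 65.34°  ·
  (1,6): δ = 95.06°  ·
  (2,3): δ = 135.91°  ·
  (2,4): δ = 51.42°  ✓
  (2,5): δ = 21.24°  ✓
  (2,6): δ = 50.96°  ✓
  (3,4): δ = 95.51°  ·
  (3,5): δ = 22.85°  ✓
  (3,6): δ = 6.87°  ✓
  (4,5): δ = 107.34°  ·
  (4,6): δ = 77.62°  ·
  (5,6): δ = 150.28°  ·
antipodal pairs: 8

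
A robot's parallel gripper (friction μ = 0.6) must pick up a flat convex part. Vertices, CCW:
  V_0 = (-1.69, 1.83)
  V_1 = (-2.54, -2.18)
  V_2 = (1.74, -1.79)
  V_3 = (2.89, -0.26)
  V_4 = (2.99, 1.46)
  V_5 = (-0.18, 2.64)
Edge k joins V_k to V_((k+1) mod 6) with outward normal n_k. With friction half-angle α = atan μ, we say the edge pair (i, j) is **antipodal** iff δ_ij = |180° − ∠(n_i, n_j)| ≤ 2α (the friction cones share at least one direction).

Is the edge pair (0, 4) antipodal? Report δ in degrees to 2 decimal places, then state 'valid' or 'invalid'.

δ = 81.55°, invalid

α = atan 0.6 = 30.96°;  2α = 61.93°
edge 0: e_0 = (-0.85, -4.01);  n_0 = (-0.9783, +0.2074)
edge 4: e_4 = (-3.17, +1.18);  n_4 = (+0.3489, +0.9372)
∠(n_0, n_4) = 98.45°
δ = |180° − 98.45°| = 81.55°
81.55° > 2α = 61.93°  →  invalid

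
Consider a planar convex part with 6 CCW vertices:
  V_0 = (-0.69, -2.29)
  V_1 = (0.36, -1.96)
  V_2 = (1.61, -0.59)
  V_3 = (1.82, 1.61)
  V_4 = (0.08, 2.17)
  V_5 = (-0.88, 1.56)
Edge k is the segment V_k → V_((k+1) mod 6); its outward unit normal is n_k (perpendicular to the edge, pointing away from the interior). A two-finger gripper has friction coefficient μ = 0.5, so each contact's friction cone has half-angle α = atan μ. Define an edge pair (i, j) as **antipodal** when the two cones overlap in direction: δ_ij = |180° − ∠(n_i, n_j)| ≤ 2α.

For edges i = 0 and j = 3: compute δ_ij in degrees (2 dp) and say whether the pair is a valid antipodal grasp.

δ = 35.29°, valid

α = atan 0.5 = 26.57°;  2α = 53.13°
edge 0: e_0 = (+1.05, +0.33);  n_0 = (+0.2998, -0.9540)
edge 3: e_3 = (-1.74, +0.56);  n_3 = (+0.3064, +0.9519)
∠(n_0, n_3) = 144.71°
δ = |180° − 144.71°| = 35.29°
35.29° ≤ 2α = 53.13°  →  valid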